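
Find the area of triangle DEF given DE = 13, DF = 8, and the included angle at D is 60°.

Area = (1/2)(13)(8) sin(60°) = (1/2)(13)(8)(sqrt(3)/2) = 26*sqrt(3)

26*sqrt(3)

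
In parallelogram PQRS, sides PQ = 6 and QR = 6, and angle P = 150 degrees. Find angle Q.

Consecutive angles are supplementary: angle Q = 180 - 150 = 30 degrees.

30 degrees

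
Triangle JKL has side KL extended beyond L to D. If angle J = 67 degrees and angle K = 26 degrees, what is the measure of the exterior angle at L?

The interior angle at L is 180 - 67 - 26 = 87 degrees.
The exterior angle and interior angle at L are supplementary:
Exterior angle = 180 - 87 = 93 degrees.

93 degrees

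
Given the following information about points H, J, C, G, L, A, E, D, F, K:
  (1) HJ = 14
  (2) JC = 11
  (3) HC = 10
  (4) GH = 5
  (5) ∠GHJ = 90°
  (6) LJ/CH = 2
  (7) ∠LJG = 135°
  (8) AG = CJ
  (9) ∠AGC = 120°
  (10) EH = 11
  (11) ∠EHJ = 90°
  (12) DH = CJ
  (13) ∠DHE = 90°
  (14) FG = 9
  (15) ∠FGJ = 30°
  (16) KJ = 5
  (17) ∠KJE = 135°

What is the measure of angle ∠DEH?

From the given relations: DH = CJ = 11.
Step 1: By the law of cosines on triangle EHD: ED² = 11² + 11² − 2·11·11·cos(90°) = 242, so ED = 11·√2.
Step 2: By the inverse law of cosines on triangle DEH: cos(∠DEH) = ((11·√2)² + 11² − 11²) / (2·11·√2·11) = 242/342.24 = 0.7071, so ∠DEH = 45°.

Therefore, the measure of angle ∠DEH = 45°.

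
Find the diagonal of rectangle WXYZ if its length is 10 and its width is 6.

Using the Pythagorean theorem:
d² = 10² + 6² = 100 + 36 = 136
d = sqrt(136) = 2*sqrt(34)

2*sqrt(34)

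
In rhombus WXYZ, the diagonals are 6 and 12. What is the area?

Area = (6 * 12) / 2 = 72 / 2 = 36

36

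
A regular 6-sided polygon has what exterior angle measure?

Each exterior angle of a regular n-gon is 360 / n.
For n = 6: 360 / 6 = 60 degrees.

60 degrees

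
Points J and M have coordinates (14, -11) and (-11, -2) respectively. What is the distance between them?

d = sqrt((-25)^2 + (9)^2) = sqrt(706)

sqrt(706)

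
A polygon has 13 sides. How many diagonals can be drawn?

The number of diagonals in an n-gon is n(n - 3)/2.
For n = 13: 13(13 - 3)/2 = 13 × 10 / 2 = 65.

65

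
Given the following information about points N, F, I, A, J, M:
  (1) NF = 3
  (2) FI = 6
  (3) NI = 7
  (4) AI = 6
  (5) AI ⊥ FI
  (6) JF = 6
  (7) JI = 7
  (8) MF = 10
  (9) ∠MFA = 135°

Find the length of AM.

Step 1: By the law of cosines on triangle FIA: FA² = 6² + 6² − 2·6·6·cos(90°) = 72, so FA = 6·√2.
Step 2: By the law of cosines on triangle AFM: AM² = (6·√2)² + 10² − 2·6·√2·10·cos(135°) = 292, so AM = 2·√73.

Therefore, the length of AM = 2·√73.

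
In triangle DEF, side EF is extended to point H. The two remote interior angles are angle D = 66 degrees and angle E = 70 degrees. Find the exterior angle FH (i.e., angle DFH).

By the exterior angle theorem, an exterior angle of a triangle equals the sum of the two remote interior angles.
Exterior angle = angle D + angle E
Exterior angle = 66 + 70 = 136 degrees

136 degrees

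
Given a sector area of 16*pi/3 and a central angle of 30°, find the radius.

Sector area A = πr² × θ/360, so r² = 360A / (πθ).
r² = 360 × 16*pi/3 / (π × 30)
r² = 64
r = 8

8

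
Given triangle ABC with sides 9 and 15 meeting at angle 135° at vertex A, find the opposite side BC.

By the law of cosines: BC^2 = AB^2 + AC^2 - 2*AB*AC*cos(A)
BC^2 = 9^2 + 15^2 - 2*9*15*cos(135°)
BC^2 = 81 + 225 - 270*(-sqrt(2)/2)
BC^2 = 135*sqrt(2) + 306
BC = 3*sqrt(15*sqrt(2) + 34)

3*sqrt(15*sqrt(2) + 34)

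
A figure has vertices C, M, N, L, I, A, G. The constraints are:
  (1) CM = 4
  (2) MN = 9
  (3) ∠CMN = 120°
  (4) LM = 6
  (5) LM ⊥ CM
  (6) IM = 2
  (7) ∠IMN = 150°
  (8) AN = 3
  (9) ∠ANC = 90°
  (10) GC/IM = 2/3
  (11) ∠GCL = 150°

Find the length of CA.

Step 1: By the law of cosines on triangle CMN: CN² = 4² + 9² − 2·4·9·cos(120°) = 133, so CN = √133.
Step 2: By the law of cosines on triangle CNA: CA² = √133² + 3² − 2·√133·3·cos(90°) = 142, so CA = √142.

Therefore, the length of CA = √142.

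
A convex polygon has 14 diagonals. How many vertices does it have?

Using d = n(n - 3)/2, we solve 14 = n(n - 3)/2.
So n(n - 3) = 28.
Testing n = 7: 7 * 4 = 28 = 28. Correct.
The polygon has 7 sides.

7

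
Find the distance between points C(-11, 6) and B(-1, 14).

d = sqrt((10)^2 + (8)^2) = sqrt(164) = 2*sqrt(41)

2*sqrt(41)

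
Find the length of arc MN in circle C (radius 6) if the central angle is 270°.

Arc length = 2π(6)(3/4) = 9*pi

9*pi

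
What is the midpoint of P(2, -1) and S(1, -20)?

The midpoint is the point halfway along the segment.
Move half the horizontal distance: 2 + (1 - 2)/2 = 2 + -1/2 = 3/2
Move half the vertical distance: -1 + (-20 - -1)/2 = -1 + -19/2 = -21/2
Midpoint = (3/2, -21/2)

(3/2, -21/2)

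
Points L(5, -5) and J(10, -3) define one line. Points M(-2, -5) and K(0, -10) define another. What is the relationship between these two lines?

Slope of line 1: m1 = (-3 - -5)/(10 - 5) = 2/5 = 2/5
Slope of line 2: m2 = (-10 - -5)/(0 - -2) = -5/2 = -5/2
m1 * m2 = (2/5) * (-5/2) = -1 = -1, so the lines are perpendicular.

Perpendicular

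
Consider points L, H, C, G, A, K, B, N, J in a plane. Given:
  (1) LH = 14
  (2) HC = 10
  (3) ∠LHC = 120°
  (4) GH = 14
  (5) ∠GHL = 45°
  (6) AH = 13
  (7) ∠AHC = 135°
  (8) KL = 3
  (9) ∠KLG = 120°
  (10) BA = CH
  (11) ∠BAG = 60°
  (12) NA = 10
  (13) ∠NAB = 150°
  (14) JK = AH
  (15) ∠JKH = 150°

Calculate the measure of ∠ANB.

From the given relations: BA = CH = 10.
Step 1: By the law of cosines on triangle NAB: NB² = 10² + 10² − 2·10·10·cos(150°) = 373.21, so NB ≈ 19.32.
Step 2: By the inverse law of cosines on triangle ANB: cos(∠ANB) = (10² + 19.32² − 10²) / (2·10·19.32) = 373.21/386.37 = 0.9659, so ∠ANB = 15°.

Therefore, the measure of angle ∠ANB = 15°.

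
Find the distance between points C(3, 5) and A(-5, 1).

d = sqrt((-8)^2 + (-4)^2) = sqrt(80) = 4*sqrt(5)

4*sqrt(5)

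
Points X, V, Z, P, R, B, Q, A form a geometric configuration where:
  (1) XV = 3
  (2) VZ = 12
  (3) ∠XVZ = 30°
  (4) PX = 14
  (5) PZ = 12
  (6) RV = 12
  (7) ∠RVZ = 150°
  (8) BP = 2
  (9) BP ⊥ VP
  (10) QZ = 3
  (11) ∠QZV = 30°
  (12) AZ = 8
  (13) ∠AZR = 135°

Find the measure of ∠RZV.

Step 1: By the law of cosines on triangle ZVR: ZR² = 12² + 12² − 2·12·12·cos(150°) = 537.42, so ZR ≈ 23.18.
Step 2: By the inverse law of cosines on triangle RZV: cos(∠RZV) = (23.18² + 12² − 12²) / (2·23.18·12) = 537.42/556.37 = 0.9659, so ∠RZV = 15°.

Therefore, the measure of angle ∠RZV = 15°.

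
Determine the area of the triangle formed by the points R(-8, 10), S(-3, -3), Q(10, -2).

Using the Shoelace formula for a triangle:
Area = (1/2)|x0(y1 - y2) + x1(y2 - y0) + x2(y0 - y1)|
Area = (1/2)|-8(-3 - -2) + -3(-2 - 10) + 10(10 - -3)|
Area = (1/2)|8 + 36 + 130|
Area = (1/2)|174|
Area = (1/2)(174)
Area = 87

87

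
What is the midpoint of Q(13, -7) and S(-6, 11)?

M = ((x₁ + x₂)/2, (y₁ + y₂)/2)
= ((13 + -6)/2, (-7 + 11)/2)
= (7/2, 4/2) = (7/2, 2)

(7/2, 2)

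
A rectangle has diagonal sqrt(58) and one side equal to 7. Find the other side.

b = sqrt(d^2 - a^2) = sqrt(58 - 49) = sqrt(9) = 3

3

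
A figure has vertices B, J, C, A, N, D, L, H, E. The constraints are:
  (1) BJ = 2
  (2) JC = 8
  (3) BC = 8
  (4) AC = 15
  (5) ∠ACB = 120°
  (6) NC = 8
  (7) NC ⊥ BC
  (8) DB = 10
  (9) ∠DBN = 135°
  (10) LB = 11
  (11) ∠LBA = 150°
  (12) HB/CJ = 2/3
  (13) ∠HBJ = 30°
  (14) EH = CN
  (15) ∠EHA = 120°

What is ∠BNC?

Step 1: By the law of cosines on triangle NCB: NB² = 8² + 8² − 2·8·8·cos(90°) = 128, so NB = 8·√2.
Step 2: By the inverse law of cosines on triangle BNC: cos(∠BNC) = ((8·√2)² + 8² − 8²) / (2·8·√2·8) = 128/181.02 = 0.7071, so ∠BNC = 45°.

Therefore, the measure of angle ∠BNC = 45°.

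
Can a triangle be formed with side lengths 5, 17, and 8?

Check the triangle inequality: 5 + 8 = 13 ≤ 17.
Since the sum of two sides does not exceed the third, no triangle can be formed.

No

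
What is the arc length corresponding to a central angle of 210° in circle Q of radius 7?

The full circumference is 2πr = 2π(7) = 14*pi.
The arc spans 210° out of 360°, which is a fraction of 7/12.
Arc length = 14*pi × 7/12 = 49*pi/6.

49*pi/6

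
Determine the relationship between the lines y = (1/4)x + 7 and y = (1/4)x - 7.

Slope of line 1: m1 = 1/4
Slope of line 2: m2 = 1/4
Since m1 = m2 = 1/4, the lines are parallel.

Parallel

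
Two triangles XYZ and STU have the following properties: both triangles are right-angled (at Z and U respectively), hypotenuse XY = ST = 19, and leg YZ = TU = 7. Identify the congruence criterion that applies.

The given information matches HL: The hypotenuse and one leg of two right triangles are equal (Hypotenuse-Leg).

HL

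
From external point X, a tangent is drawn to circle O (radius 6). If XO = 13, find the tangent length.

tangent = √(d² - r²) = √(13² - 6²) = √(169 - 36) = √133 = sqrt(133)

sqrt(133)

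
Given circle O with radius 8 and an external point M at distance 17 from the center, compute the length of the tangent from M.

Let T be the point of tangency. Then OT ⊥ MT (radius ⊥ tangent).
In right triangle OTM: OM² = OT² + MT²
17² = 8² + MT²
MT² = 225, MT = 15

15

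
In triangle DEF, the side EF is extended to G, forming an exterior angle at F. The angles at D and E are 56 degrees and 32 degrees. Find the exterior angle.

Exterior angle = 56 + 32 = 88 degrees (exterior angle theorem).

88 degrees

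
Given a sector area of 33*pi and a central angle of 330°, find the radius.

The sector covers 330°/360° = 11/12 of the full circle.
Full circle area = 33*pi / 11/12 = 36*pi.
Since full area = πr², we get r² = 36*pi/π = 36, so r = 6.

6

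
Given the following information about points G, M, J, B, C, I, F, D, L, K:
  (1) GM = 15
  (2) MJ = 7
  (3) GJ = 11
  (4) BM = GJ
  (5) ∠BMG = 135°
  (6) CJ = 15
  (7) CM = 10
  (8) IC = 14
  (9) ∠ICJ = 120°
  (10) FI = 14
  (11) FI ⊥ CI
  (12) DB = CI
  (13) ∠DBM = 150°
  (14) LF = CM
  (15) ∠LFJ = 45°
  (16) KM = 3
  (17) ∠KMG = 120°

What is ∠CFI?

Step 1: By the law of cosines on triangle FIC: FC² = 14² + 14² − 2·14·14·cos(90°) = 392, so FC = 14·√2.
Step 2: By the inverse law of cosines on triangle CFI: cos(∠CFI) = ((14·√2)² + 14² − 14²) / (2·14·√2·14) = 392/554.37 = 0.7071, so ∠CFI = 45°.

Therefore, the measure of angle ∠CFI = 45°.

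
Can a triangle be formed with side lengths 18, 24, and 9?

Check all three triangle inequalities:
18 + 24 = 42 > 9 ✓
18 + 9 = 27 > 24 ✓
24 + 9 = 33 > 18 ✓
All conditions hold, so these sides form a valid triangle.

Yes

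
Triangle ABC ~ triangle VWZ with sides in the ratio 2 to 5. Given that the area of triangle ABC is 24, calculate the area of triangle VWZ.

Area ratio = (2/5)^2 = 4/25. Area of VWZ = 24 * 25/4 = 150.

150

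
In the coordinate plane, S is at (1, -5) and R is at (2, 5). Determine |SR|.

The horizontal distance is |2 - 1| = 1 and the vertical distance is |5 - -5| = 10.
By the Pythagorean theorem, d = sqrt(1^2 + 10^2) = sqrt(101).

sqrt(101)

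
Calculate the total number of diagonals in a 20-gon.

Each of the 20 vertices connects to 17 non-adjacent vertices via diagonals.
Total connections = 20 × 17 = 340, but each diagonal is counted twice.
Number of diagonals = 340 / 2 = 170.

170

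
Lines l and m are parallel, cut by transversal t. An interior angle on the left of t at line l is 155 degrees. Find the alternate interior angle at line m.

Alternate interior angles lie on opposite sides of the transversal, between the parallel lines.
By the alternate interior angle theorem, they are equal: 155 degrees.

155 degrees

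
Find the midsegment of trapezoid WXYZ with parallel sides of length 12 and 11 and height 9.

The midsegment (median) of a trapezoid connects the midpoints of the non-parallel sides.
Its length is the average of the two bases: (12 + 11) / 2 = 23/2.

23/2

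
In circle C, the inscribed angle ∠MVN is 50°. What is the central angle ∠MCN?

The inscribed angle theorem states that a central angle is always twice any inscribed angle that subtends the same arc.
Since the inscribed angle is 50°, the central angle = 2 × 50° = 100°.

100°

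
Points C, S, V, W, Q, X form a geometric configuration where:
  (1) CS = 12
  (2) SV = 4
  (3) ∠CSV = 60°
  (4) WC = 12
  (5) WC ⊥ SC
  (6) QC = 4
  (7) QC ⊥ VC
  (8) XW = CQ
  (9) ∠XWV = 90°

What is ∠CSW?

Step 1: By the law of cosines on triangle SCW: SW² = 12² + 12² − 2·12·12·cos(90°) = 288, so SW = 12·√2.
Step 2: By the inverse law of cosines on triangle CSW: cos(∠CSW) = (12² + (12·√2)² − 12²) / (2·12·12·√2) = 288/407.29 = 0.7071, so ∠CSW = 45°.

Therefore, the measure of angle ∠CSW = 45°.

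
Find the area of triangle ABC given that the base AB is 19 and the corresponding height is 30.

A triangle's area is half the area of a rectangle with the same base and height.
Area = (1/2) * 19 * 30 = 285.

285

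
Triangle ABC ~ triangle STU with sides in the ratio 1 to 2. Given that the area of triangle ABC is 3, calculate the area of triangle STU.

The ratio of areas of similar triangles = (side ratio)^2.
Side ratio = 1:2, so area ratio = 1:4.
Area of STU / Area of ABC = 4/1
Area of STU = 3 * 4/1 = 12

12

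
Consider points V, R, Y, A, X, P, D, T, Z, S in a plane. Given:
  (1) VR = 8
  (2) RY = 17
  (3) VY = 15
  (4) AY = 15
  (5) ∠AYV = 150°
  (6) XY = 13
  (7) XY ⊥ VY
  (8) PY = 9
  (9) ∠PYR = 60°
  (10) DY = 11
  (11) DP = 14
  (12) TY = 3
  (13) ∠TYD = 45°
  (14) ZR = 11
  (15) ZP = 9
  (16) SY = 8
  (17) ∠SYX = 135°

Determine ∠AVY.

Step 1: By the law of cosines on triangle VYA: VA² = 15² + 15² − 2·15·15·cos(150°) = 839.71, so VA ≈ 28.98.
Step 2: By the inverse law of cosines on triangle AVY: cos(∠AVY) = (28.98² + 15² − 15²) / (2·28.98·15) = 839.71/869.33 = 0.9659, so ∠AVY = 15°.

Therefore, the measure of angle ∠AVY = 15°.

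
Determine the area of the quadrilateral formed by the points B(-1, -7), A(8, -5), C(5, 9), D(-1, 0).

Shoelace: sum of cross terms = 174, Area = (1/2)|174| = 87

87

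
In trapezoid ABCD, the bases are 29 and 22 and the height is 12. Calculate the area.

Area of a trapezoid = (base1 + base2) * height / 2
Area = (29 + 22) * 12 / 2
Area = 51 * 12 / 2
Area = 612 / 2
Area = 306

306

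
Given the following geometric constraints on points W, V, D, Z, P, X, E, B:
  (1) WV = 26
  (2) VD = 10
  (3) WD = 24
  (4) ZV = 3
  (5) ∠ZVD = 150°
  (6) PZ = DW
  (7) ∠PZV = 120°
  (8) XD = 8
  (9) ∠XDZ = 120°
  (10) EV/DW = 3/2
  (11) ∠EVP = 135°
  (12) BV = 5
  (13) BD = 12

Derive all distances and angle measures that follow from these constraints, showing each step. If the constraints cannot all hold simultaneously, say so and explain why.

The constraints are consistent.

From the given relations:
  PZ = DW = 24
  EV = 3/2·DW = 3/2·24 = 36

Step 1: From VZ = 3, ZP = 24, and ∠VZP = 120°, by the law of cosines:
  VP² = VZ² + ZP² - 2·VZ·ZP·cos(120°) = 9 + 576 + 72 = 657
  VP = 3·√73

Step 2: From DV = 10, VZ = 3, and ∠DVZ = 150°, by the law of cosines:
  DZ² = DV² + VZ² - 2·DV·VZ·cos(150°) = 100 + 9 + 51.96 = 161
  DZ ≈ 12.69

Step 3: From WD = 24, WV = 26, DV = 10, by the inverse law of cosines:
  cos(∠DWV) = (WD² + WV² - DV²) / (2·WD·WV)
  ∠DWV = 22.62°

Step 4: From VB = 5, VD = 10, BD = 12, by the inverse law of cosines:
  cos(∠BVD) = (VB² + VD² - BD²) / (2·VB·VD)
  ∠BVD = 100.95°

Step 5: From VD = 10, VW = 26, DW = 24, by the inverse law of cosines:
  cos(∠DVW) = (VD² + VW² - DW²) / (2·VD·VW)
  ∠DVW = 67.38°

Step 6: From DB = 12, DV = 10, BV = 5, by the inverse law of cosines:
  cos(∠BDV) = (DB² + DV² - BV²) / (2·DB·DV)
  ∠BDV = 24.15°

Step 7: From DV = 10, DW = 24, VW = 26, by the inverse law of cosines:
  cos(∠VDW) = (DV² + DW² - VW²) / (2·DV·DW)
  ∠VDW = 90°

Step 8: From BD = 12, BV = 5, DV = 10, by the inverse law of cosines:
  cos(∠DBV) = (BD² + BV² - DV²) / (2·BD·BV)
  ∠DBV = 54.9°

Step 9: From ZD = 12.69, DX = 8, and ∠ZDX = 120°, by the law of cosines:
  ZX² = ZD² + DX² - 2·ZD·DX·cos(120°) = 161 + 64 + 101.5 = 326.5
  ZX ≈ 18.07

Step 10: From PV = 3·√73, VE = 36, and ∠PVE = 135°, by the law of cosines:
  PE² = PV² + VE² - 2·PV·VE·cos(135°) = 657 + 1296 + 1305 = 3258
  PE ≈ 57.08

Step 11: From VP = 3·√73, VZ = 3, PZ = 24, by the inverse law of cosines:
  cos(∠PVZ) = (VP² + VZ² - PZ²) / (2·VP·VZ)
  ∠PVZ = 54.18°

Step 12: From DV = 10, DZ = 12.69, VZ = 3, by the inverse law of cosines:
  cos(∠VDZ) = (DV² + DZ² - VZ²) / (2·DV·DZ)
  ∠VDZ = 6.79°

Step 13: From ZD = 12.69, ZV = 3, DV = 10, by the inverse law of cosines:
  cos(∠DZV) = (ZD² + ZV² - DV²) / (2·ZD·ZV)
  ∠DZV = 23.21°

Step 14: From PV = 3·√73, PZ = 24, VZ = 3, by the inverse law of cosines:
  cos(∠VPZ) = (PV² + PZ² - VZ²) / (2·PV·PZ)
  ∠VPZ = 5.82°

Step 15: From ZD = 12.69, ZX = 18.07, DX = 8, by the inverse law of cosines:
  cos(∠DZX) = (ZD² + ZX² - DX²) / (2·ZD·ZX)
  ∠DZX = 22.55°

Step 16: From PE = 57.08, PV = 3·√73, EV = 36, by the inverse law of cosines:
  cos(∠EPV) = (PE² + PV² - EV²) / (2·PE·PV)
  ∠EPV = 26.49°

Step 17: From XD = 8, XZ = 18.07, DZ = 12.69, by the inverse law of cosines:
  cos(∠DXZ) = (XD² + XZ² - DZ²) / (2·XD·XZ)
  ∠DXZ = 37.45°

Step 18: From EP = 57.08, EV = 36, PV = 3·√73, by the inverse law of cosines:
  cos(∠PEV) = (EP² + EV² - PV²) / (2·EP·EV)
  ∠PEV = 18.51°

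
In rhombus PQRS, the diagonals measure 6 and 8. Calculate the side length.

In a rhombus, the diagonals bisect each other perpendicularly, creating four congruent right triangles.
Each triangle has legs 3 (half of 6) and 4 (half of 8).
The hypotenuse of each right triangle is a side of the rhombus:
side = sqrt(3^2 + 4^2) = sqrt(25) = 5

5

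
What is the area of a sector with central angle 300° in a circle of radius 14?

The full circle has area πr² = π(14)² = 196*pi.
The sector covers 300° out of 360°, a fraction of 5/6.
Sector area = 196*pi × 5/6 = 490*pi/3.

490*pi/3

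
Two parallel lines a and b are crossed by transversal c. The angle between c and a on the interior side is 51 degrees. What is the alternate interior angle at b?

Alternate interior angles lie on opposite sides of the transversal, between the parallel lines.
By the alternate interior angle theorem, they are equal: 51 degrees.

51 degrees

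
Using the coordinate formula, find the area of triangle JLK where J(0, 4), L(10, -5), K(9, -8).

Using the Shoelace formula for a triangle:
Area = (1/2)|x0(y1 - y2) + x1(y2 - y0) + x2(y0 - y1)|
Area = (1/2)|0(-5 - -8) + 10(-8 - 4) + 9(4 - -5)|
Area = (1/2)|0 + -120 + 81|
Area = (1/2)|-39|
Area = (1/2)(39)
Area = 39/2

39/2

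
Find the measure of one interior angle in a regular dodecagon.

Each interior angle of a regular n-gon is (n - 2) * 180 / n.
For n = 12: (12 - 2) * 180 / 12 = 1800/12 = 150 degrees.

150 degrees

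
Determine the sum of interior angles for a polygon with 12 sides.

The sum of interior angles of an n-sided polygon is (n - 2) * 180.
For n = 12: (12 - 2) * 180 = 10 * 180 = 1800 degrees.

1800 degrees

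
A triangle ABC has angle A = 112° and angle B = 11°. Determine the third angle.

By the triangle angle sum property, the three interior angles of any triangle add up to 180°.
We know angle A = 112° and angle B = 11°, so their sum is 123°.
Therefore angle C = 180° - 123° = 57°.

57 degrees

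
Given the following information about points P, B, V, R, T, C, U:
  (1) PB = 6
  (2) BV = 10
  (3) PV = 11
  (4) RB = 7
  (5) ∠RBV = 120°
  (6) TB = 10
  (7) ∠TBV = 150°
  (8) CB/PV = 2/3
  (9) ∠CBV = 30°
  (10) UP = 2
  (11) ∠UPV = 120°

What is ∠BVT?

Step 1: By the law of cosines on triangle VBT: VT² = 10² + 10² − 2·10·10·cos(150°) = 373.21, so VT ≈ 19.32.
Step 2: By the inverse law of cosines on triangle BVT: cos(∠BVT) = (10² + 19.32² − 10²) / (2·10·19.32) = 373.21/386.37 = 0.9659, so ∠BVT = 15°.

Therefore, the measure of angle ∠BVT = 15°.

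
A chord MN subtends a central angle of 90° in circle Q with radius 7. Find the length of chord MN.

Chord length = 2r sin(θ/2)
= 2 × 7 × sin(90°/2)
= 2 × 7 × sin(45°)
= 7*sqrt(2)

7*sqrt(2)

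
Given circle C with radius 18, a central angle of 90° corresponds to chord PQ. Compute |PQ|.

Chord = 2(18) sin(45°) = 18*sqrt(2)

18*sqrt(2)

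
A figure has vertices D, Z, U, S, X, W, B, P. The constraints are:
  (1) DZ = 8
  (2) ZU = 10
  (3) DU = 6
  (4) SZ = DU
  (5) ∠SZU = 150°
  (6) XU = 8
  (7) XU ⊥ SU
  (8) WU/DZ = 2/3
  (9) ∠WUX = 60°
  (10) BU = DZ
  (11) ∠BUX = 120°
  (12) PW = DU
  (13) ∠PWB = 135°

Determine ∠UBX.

From the given relations: BU = DZ = 8.
Step 1: By the law of cosines on triangle BUX: BX² = 8² + 8² − 2·8·8·cos(120°) = 192, so BX = 8·√3.
Step 2: By the inverse law of cosines on triangle UBX: cos(∠UBX) = (8² + (8·√3)² − 8²) / (2·8·8·√3) = 192/221.7 = 0.866, so ∠UBX = 30°.

Therefore, the measure of angle ∠UBX = 30°.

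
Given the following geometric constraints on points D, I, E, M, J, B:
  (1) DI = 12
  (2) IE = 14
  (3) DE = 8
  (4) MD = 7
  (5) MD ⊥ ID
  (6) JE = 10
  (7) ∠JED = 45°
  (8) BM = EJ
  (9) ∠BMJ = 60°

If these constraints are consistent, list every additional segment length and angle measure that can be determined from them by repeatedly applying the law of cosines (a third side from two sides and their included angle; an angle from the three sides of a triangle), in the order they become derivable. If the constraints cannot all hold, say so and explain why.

The constraints are consistent. Derivable facts, in order:
After 1 step:
- DJ ≈ 7.13
- IM = √193
- ∠DEI = 58.81°
- ∠DIE = 34.77°
- ∠EDI = 86.42°
After 2 steps:
- ∠DIM = 30.26°
- ∠DJE = 52.48°
- ∠DMI = 59.74°
- ∠EDJ = 82.52°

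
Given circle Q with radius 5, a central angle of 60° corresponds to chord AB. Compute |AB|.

Chord length = 2r sin(θ/2)
= 2 × 5 × sin(60°/2)
= 2 × 5 × sin(30°)
= 5

5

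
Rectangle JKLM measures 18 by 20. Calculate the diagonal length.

A rectangle's diagonal splits it into two right triangles, with the diagonal as the hypotenuse.
By the Pythagorean theorem, d^2 = 18^2 + 20^2 = 724.
Therefore d = sqrt(724) = 2*sqrt(181).

2*sqrt(181)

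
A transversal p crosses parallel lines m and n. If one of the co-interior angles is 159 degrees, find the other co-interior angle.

Co-interior (same-side interior) angles are between the parallel lines on the same side of the transversal.
Unlike corresponding or alternate interior angles, they are supplementary rather than equal.
So the angle = 180 - 159 = 21 degrees.

21 degrees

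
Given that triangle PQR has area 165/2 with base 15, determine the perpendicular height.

height = 2 * 165/2 / 15 = 11

11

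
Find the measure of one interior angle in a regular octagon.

Each interior angle of a regular n-gon is (n - 2) * 180 / n.
For n = 8: (8 - 2) * 180 / 8 = 1080/8 = 135 degrees.

135 degrees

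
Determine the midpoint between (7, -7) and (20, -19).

The midpoint is the point halfway along the segment.
Move half the horizontal distance: 7 + (20 - 7)/2 = 7 + 13/2 = 27/2
Move half the vertical distance: -7 + (-19 - -7)/2 = -7 + -12/2 = -13
Midpoint = (27/2, -13)

(27/2, -13)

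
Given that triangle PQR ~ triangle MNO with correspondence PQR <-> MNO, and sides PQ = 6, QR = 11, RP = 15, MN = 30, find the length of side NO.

Since the triangles are similar, the ratio of corresponding sides is constant.
Scale factor k = MN / PQ = 30 / 6 = 5
NO = k * QR = 5 * 11 = 55

55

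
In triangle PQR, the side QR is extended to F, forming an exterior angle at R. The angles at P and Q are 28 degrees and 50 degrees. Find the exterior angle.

Exterior angle = 28 + 50 = 78 degrees (exterior angle theorem).

78 degrees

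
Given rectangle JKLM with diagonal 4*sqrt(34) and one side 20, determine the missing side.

The diagonal of a rectangle forms a right triangle with the two sides.
Rearranging the Pythagorean theorem: missing side = sqrt(d^2 - known^2).
= sqrt(544 - 400) = sqrt(144) = 12.

12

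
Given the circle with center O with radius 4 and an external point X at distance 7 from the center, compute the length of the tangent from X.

The tangent, radius, and line from the external point to the center form a right triangle.
The right angle is where the tangent meets the radius.
By the Pythagorean theorem: tangent² + 4² = 7²
tangent² = 49 - 16 = 33
tangent = sqrt(33)

sqrt(33)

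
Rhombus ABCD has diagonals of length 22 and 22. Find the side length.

Half-diagonals are 11 and 11. side = sqrt(11^2 + 11^2) = sqrt(242) = 11*sqrt(2)

11*sqrt(2)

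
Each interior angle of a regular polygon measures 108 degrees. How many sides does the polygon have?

Exterior angle = 180 - 108 = 72. n = 360 / 72 = 5.

5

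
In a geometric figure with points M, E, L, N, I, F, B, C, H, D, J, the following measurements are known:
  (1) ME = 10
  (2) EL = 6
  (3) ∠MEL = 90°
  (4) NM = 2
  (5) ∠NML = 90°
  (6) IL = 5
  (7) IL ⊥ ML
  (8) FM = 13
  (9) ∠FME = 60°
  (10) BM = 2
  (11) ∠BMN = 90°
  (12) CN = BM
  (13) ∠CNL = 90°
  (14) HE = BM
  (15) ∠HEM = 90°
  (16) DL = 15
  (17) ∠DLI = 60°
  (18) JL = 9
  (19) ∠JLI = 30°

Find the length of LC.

From the given relations: CN = BM = 2.
Step 1: By the law of cosines on triangle LEM: LM² = 6² + 10² − 2·6·10·cos(90°) = 136, so LM = 2·√34.
Step 2: By the law of cosines on triangle LMN: LN² = (2·√34)² + 2² − 2·2·√34·2·cos(90°) = 140, so LN = 2·√35.
Step 3: By the law of cosines on triangle LNC: LC² = (2·√35)² + 2² − 2·2·√35·2·cos(90°) = 144, so LC = 12.

Therefore, the length of LC = 12.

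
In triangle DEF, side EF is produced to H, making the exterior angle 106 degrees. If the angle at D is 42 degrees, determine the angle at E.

The exterior angle theorem states that an exterior angle equals the sum of the two non-adjacent interior angles.
So 106 = 42 + angle E, which gives angle E = 106 - 42 = 64 degrees.

64 degrees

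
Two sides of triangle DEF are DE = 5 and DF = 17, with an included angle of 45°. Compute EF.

When two sides and the included angle are known, the law of cosines gives the third side.
c^2 = a^2 + b^2 - 2ab cos(C) generalizes the Pythagorean theorem to non-right triangles.
Here: EF^2 = 25 + 289 - 170*(sqrt(2)/2) = 314 - 85*sqrt(2)
EF = sqrt(314 - 85*sqrt(2))

sqrt(314 - 85*sqrt(2))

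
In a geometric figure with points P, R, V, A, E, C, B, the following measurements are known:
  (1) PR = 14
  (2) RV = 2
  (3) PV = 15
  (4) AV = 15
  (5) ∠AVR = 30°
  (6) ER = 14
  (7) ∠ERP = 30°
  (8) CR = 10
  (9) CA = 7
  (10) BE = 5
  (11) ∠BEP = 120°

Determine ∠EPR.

Step 1: By the law of cosines on triangle PRE: PE² = 14² + 14² − 2·14·14·cos(30°) = 52.52, so PE ≈ 7.25.
Step 2: By the inverse law of cosines on triangle EPR: cos(∠EPR) = (7.25² + 14² − 14²) / (2·7.25·14) = 52.52/202.91 = 0.2588, so ∠EPR = 75°.

Therefore, the measure of angle ∠EPR = 75°.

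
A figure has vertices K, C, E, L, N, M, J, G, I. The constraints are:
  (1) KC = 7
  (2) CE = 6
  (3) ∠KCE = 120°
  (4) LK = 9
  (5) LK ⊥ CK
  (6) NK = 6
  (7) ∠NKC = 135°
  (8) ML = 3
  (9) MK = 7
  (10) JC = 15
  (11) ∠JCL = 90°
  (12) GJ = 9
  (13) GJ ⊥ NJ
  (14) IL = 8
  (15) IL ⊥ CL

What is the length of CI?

Step 1: By the law of cosines on triangle LKC: LC² = 9² + 7² − 2·9·7·cos(90°) = 130, so LC = √130.
Step 2: By the law of cosines on triangle CLI: CI² = √130² + 8² − 2·√130·8·cos(90°) = 194, so CI = √194.

Therefore, the length of CI = √194.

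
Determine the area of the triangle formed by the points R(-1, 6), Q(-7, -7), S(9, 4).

Shoelace: Area = (1/2)|-1(-7-4) + -7(4-6) + 9(6--7)| = (1/2)(142) = 71

71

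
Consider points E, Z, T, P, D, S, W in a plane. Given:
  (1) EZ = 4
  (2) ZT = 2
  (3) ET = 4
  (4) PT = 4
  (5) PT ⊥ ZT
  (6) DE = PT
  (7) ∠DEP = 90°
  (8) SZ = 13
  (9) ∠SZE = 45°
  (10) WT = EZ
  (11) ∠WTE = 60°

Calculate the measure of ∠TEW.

From the given relations: WT = EZ = 4.
Step 1: By the law of cosines on triangle ETW: EW² = 4² + 4² − 2·4·4·cos(60°) = 16, so EW = 4.
Step 2: By the inverse law of cosines on triangle TEW: cos(∠TEW) = (4² + 4² − 4²) / (2·4·4) = 16/32 = 0.5, so ∠TEW = 60°.

Therefore, the measure of angle ∠TEW = 60°.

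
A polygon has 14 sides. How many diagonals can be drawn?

Each of the 14 vertices connects to 11 non-adjacent vertices via diagonals.
Total connections = 14 × 11 = 154, but each diagonal is counted twice.
Number of diagonals = 154 / 2 = 77.

77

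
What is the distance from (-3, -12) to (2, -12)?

The horizontal distance is |2 - -3| = 5 and the vertical distance is |-12 - -12| = 0.
By the Pythagorean theorem, d = sqrt(5^2 + 0^2) = sqrt(25) = 5.

5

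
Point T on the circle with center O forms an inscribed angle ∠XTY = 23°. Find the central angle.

By the inscribed angle theorem, the central angle is twice the inscribed angle.
Central angle = 2 × 23° = 46°

46°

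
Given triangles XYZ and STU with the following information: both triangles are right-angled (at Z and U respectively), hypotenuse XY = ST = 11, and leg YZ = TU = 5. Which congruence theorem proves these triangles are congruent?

Consider the given information: both triangles are right-angled (at Z and U respectively), hypotenuse XY = ST = 11, and leg YZ = TU = 5
This is not SSS or SAS: SSS requires all three pairs of sides, but we don't have that. SAS requires two sides and the included angle between them.
The correct criterion is HL. The hypotenuse and one leg of two right triangles are equal (Hypotenuse-Leg).

HL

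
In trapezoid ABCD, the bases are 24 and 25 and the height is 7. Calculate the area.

A trapezoid's area equals the midsegment times the height.
The midsegment is (24 + 25) / 2 = 49/2.
Area = 49/2 * 7 = 343/2.

343/2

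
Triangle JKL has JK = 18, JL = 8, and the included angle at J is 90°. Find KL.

By the law of cosines: KL^2 = JK^2 + JL^2 - 2*JK*JL*cos(J)
KL^2 = 18^2 + 8^2 - 2*18*8*cos(90°)
KL^2 = 324 + 64 - 288*(0)
KL^2 = 388
KL = 2*sqrt(97)

2*sqrt(97)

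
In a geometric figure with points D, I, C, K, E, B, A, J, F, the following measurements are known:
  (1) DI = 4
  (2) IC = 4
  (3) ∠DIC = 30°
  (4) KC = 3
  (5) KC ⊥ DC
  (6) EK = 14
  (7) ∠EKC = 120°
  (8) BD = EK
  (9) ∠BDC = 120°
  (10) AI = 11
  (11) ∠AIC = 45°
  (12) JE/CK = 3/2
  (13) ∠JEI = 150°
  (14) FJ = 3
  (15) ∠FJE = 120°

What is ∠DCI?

Step 1: By the law of cosines on triangle CID: CD² = 4² + 4² − 2·4·4·cos(30°) = 4.29, so CD ≈ 2.07.
Step 2: By the inverse law of cosines on triangle DCI: cos(∠DCI) = (2.07² + 4² − 4²) / (2·2.07·4) = 4.29/16.56 = 0.2588, so ∠DCI = 75°.

Therefore, the measure of angle ∠DCI = 75°.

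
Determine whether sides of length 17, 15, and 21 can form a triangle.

For three segments to close into a triangle, no single side can be as long as the other two combined.
The longest side is 21, and 15 + 17 = 32 > 21.
A triangle can be formed.

Yes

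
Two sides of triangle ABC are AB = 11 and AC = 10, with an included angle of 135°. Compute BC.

Law of cosines: BC^2 = 11^2 + 10^2 - 2(11)(10)cos(135°) = 110*sqrt(2) + 221, so BC = sqrt(110*sqrt(2) + 221).

sqrt(110*sqrt(2) + 221)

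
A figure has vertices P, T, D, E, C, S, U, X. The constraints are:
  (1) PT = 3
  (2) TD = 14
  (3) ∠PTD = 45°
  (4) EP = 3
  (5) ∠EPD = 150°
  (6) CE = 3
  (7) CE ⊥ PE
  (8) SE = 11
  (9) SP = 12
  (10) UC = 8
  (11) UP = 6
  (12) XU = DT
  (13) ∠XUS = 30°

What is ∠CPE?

Step 1: By the law of cosines on triangle PEC: PC² = 3² + 3² − 2·3·3·cos(90°) = 18, so PC = 3·√2.
Step 2: By the inverse law of cosines on triangle CPE: cos(∠CPE) = ((3·√2)² + 3² − 3²) / (2·3·√2·3) = 18/25.46 = 0.7071, so ∠CPE = 45°.

Therefore, the measure of angle ∠CPE = 45°.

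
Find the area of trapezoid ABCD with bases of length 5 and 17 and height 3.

Area of a trapezoid = (base1 + base2) * height / 2
Area = (5 + 17) * 3 / 2
Area = 22 * 3 / 2
Area = 66 / 2
Area = 33

33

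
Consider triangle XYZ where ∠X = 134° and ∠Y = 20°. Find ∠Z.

By the triangle angle sum property, the three interior angles of any triangle add up to 180°.
We know angle X = 134° and angle Y = 20°, so their sum is 154°.
Therefore angle Z = 180° - 154° = 26°.

26 degrees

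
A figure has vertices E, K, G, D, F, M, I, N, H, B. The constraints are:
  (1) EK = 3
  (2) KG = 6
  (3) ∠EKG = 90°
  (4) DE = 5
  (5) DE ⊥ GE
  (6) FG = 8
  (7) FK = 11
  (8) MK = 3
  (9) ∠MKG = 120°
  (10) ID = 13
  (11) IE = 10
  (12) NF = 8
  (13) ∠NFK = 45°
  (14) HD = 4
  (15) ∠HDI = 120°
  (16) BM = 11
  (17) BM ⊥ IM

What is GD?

Step 1: By the law of cosines on triangle EKG: EG² = 3² + 6² − 2·3·6·cos(90°) = 45, so EG = 3·√5.
Step 2: By the law of cosines on triangle GED: GD² = (3·√5)² + 5² − 2·3·√5·5·cos(90°) = 70, so GD = √70.

Therefore, the length of GD = √70.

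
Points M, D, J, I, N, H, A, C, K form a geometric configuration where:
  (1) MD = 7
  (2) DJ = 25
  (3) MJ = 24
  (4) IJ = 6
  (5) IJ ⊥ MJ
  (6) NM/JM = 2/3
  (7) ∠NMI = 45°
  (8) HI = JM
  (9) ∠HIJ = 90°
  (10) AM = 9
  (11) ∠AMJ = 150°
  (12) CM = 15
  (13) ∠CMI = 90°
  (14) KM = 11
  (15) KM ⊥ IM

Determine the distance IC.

Step 1: By the law of cosines on triangle IJM: IM² = 6² + 24² − 2·6·24·cos(90°) = 612, so IM = 6·√17.
Step 2: By the law of cosines on triangle IMC: IC² = (6·√17)² + 15² − 2·6·√17·15·cos(90°) = 837, so IC = 3·√93.

Therefore, the length of IC = 3·√93.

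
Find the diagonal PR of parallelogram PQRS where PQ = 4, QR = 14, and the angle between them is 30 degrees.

Law of cosines: d^2 = 4^2 + 14^2 - 2(4)(14)cos(30°) = 212 - 56*sqrt(3), so d = 2*sqrt(53 - 14*sqrt(3)).

2*sqrt(53 - 14*sqrt(3))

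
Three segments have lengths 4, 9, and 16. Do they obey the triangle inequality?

Check the triangle inequality: 4 + 9 = 13 ≤ 16.
Since the sum of two sides does not exceed the third, no triangle can be formed.

No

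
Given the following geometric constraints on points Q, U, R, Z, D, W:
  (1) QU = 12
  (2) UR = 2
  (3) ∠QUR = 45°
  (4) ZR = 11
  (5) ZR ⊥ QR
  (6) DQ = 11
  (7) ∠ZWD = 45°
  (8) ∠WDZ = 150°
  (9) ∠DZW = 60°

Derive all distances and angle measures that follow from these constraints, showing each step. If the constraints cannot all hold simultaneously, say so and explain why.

These constraints are not satisfiable: (7), (8) and (9) are the three interior angles of triangle ZWD, which must sum to 180°, but 45° + 150° + 60° = 255°. No planar figure meets all of them, so nothing further can be derived.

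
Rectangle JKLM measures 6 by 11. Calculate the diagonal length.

Using the Pythagorean theorem:
d² = 6² + 11² = 36 + 121 = 157
d = sqrt(157)

sqrt(157)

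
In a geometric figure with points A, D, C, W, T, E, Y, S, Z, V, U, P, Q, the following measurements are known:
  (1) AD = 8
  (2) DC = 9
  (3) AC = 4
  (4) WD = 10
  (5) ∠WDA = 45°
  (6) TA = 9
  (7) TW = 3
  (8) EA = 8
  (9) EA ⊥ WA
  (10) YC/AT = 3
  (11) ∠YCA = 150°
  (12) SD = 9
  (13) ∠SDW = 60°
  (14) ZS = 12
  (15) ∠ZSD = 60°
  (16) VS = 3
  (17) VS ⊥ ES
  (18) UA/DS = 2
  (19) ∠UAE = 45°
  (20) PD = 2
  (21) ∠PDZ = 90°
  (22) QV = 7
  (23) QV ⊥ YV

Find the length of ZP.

Step 1: By the law of cosines on triangle ZSD: ZD² = 12² + 9² − 2·12·9·cos(60°) = 117, so ZD = 3·√13.
Step 2: By the law of cosines on triangle ZDP: ZP² = (3·√13)² + 2² − 2·3·√13·2·cos(90°) = 121, so ZP = 11.

Therefore, the length of ZP = 11.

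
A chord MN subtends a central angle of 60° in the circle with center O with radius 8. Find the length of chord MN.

Chord length = 2r sin(θ/2)
= 2 × 8 × sin(60°/2)
= 2 × 8 × sin(30°)
= 8

8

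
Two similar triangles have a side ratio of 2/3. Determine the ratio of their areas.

Area ratio = (side ratio)^2 = (2/3)^2 = 4:9.

4:9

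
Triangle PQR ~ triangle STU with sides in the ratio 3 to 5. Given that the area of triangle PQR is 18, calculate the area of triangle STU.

The ratio of areas of similar triangles = (side ratio)^2.
Side ratio = 3:5, so area ratio = 9:25.
Area of STU / Area of PQR = 25/9
Area of STU = 18 * 25/9 = 50

50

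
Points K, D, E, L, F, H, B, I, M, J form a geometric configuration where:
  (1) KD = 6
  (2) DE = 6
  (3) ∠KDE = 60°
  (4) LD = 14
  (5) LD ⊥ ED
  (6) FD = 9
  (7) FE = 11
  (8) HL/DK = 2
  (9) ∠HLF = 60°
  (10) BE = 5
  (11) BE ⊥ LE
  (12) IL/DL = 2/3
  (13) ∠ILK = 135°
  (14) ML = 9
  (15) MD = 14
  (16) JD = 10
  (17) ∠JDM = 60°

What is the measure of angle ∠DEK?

Step 1: By the law of cosines on triangle EDK: EK² = 6² + 6² − 2·6·6·cos(60°) = 36, so EK = 6.
Step 2: By the inverse law of cosines on triangle DEK: cos(∠DEK) = (6² + 6² − 6²) / (2·6·6) = 36/72 = 0.5, so ∠DEK = 60°.

Therefore, the measure of angle ∠DEK = 60°.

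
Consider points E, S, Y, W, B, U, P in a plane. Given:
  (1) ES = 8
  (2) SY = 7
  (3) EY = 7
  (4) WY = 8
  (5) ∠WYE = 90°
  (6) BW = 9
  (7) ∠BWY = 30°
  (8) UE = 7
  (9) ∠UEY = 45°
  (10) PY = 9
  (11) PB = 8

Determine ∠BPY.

Step 1: By the law of cosines on triangle BWY: BY² = 9² + 8² − 2·9·8·cos(30°) = 20.29, so BY ≈ 4.5.
Step 2: By the inverse law of cosines on triangle BPY: cos(∠BPY) = (8² + 9² − 4.5²) / (2·8·9) = 124.71/144 = 0.866, so ∠BPY = 30°.

Therefore, the measure of angle ∠BPY = 30°.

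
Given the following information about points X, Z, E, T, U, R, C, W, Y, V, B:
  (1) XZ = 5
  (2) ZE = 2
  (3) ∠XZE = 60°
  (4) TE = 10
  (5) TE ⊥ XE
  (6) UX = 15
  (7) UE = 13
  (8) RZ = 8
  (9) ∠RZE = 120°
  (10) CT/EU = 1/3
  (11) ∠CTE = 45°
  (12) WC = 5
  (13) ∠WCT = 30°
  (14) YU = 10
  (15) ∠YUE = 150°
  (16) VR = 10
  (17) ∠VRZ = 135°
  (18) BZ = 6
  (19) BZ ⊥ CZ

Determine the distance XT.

Step 1: By the law of cosines on triangle EZX: EX² = 2² + 5² − 2·2·5·cos(60°) = 19, so EX = √19.
Step 2: By the law of cosines on triangle XET: XT² = √19² + 10² − 2·√19·10·cos(90°) = 119, so XT = √119.

Therefore, the length of XT = √119.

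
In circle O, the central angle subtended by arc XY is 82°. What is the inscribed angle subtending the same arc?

By the inscribed angle theorem, the inscribed angle is half the central angle.
Inscribed angle = 82° / 2 = 41°

41°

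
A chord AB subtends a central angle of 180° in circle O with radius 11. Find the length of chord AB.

Chord length = 2r sin(θ/2)
= 2 × 11 × sin(180°/2)
= 2 × 11 × sin(90°)
= 22

22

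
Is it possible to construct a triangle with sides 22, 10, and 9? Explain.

The longest side is 22. The other two sides sum to 9 + 10 = 19.
Since 19 ≤ 22, the two shorter sides cannot reach around to close the triangle.

No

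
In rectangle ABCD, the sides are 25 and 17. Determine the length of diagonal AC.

A rectangle's diagonal splits it into two right triangles, with the diagonal as the hypotenuse.
By the Pythagorean theorem, d^2 = 25^2 + 17^2 = 914.
Therefore d = sqrt(914).

sqrt(914)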